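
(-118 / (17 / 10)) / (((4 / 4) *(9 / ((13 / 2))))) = -7670 / 153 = -50.13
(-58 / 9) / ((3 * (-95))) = 58 / 2565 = 0.02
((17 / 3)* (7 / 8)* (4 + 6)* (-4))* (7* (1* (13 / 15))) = -10829 / 9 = -1203.22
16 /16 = 1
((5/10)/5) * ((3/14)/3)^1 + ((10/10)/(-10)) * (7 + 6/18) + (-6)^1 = -6.73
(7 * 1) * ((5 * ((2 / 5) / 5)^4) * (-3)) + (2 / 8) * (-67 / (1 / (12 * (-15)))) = 235546539 / 78125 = 3015.00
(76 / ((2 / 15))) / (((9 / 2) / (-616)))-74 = -234302 / 3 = -78100.67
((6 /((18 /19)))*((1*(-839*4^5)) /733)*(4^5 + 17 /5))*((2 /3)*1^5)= -167708502016 /32985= -5084386.90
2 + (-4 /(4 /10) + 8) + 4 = 4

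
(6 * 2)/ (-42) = -2/ 7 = -0.29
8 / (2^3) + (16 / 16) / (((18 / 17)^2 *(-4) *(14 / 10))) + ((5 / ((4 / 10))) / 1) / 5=30307 / 9072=3.34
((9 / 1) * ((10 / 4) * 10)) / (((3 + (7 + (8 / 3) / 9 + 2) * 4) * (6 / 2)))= 405 / 217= 1.87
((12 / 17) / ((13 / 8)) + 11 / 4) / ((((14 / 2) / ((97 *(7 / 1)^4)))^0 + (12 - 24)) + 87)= 2815 / 67184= 0.04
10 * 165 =1650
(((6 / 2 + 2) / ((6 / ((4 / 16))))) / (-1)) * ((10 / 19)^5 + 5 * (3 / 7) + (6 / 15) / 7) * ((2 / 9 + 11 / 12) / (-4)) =1137220649 / 8557398144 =0.13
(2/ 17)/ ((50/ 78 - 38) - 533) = -39/ 189074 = -0.00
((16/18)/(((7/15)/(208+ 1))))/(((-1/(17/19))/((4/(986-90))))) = -935/588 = -1.59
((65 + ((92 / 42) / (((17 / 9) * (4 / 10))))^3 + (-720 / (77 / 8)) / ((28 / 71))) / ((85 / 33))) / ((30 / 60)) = -2231456736 / 28647703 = -77.89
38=38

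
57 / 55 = 1.04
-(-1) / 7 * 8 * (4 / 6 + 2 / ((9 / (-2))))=16 / 63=0.25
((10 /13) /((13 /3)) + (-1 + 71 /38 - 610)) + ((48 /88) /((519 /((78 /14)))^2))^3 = -16417149342167874153096148405 /26959585802195188642502002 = -608.95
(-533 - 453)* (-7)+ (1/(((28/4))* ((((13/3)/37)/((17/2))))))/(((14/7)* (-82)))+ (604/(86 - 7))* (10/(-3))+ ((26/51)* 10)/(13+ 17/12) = 143068929234473/20804563416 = 6876.81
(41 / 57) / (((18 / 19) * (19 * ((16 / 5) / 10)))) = 1025 / 8208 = 0.12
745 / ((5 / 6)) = 894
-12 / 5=-2.40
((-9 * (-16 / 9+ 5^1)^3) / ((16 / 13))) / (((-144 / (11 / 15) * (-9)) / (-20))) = 3487627 / 1259712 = 2.77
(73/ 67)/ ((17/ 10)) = 730/ 1139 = 0.64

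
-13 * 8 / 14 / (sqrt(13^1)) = -2.06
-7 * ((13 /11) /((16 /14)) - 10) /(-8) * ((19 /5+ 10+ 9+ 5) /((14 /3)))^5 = -9948492527605173 /169030400000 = -58856.23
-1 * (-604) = 604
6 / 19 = 0.32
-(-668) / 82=334 / 41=8.15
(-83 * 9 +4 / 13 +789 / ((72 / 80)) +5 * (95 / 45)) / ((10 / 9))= 8221 / 65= 126.48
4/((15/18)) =24/5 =4.80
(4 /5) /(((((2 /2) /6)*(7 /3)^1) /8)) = 16.46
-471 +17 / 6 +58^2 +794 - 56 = 21803 / 6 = 3633.83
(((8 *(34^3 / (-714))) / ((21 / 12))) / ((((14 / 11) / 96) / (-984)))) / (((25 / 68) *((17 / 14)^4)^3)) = 14656154526680088576 / 2964696912425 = 4943559.14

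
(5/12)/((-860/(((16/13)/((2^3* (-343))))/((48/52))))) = 1/4247712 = 0.00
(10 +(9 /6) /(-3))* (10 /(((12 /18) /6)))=855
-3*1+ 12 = 9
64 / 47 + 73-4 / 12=10438 / 141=74.03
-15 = -15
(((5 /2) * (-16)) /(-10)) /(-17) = -4 /17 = -0.24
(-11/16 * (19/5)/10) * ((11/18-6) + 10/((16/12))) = -3971/7200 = -0.55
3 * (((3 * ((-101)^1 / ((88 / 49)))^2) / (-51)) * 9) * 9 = -45209.21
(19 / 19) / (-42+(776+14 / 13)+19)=13 / 9803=0.00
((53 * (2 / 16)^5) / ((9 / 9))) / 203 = 53 / 6651904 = 0.00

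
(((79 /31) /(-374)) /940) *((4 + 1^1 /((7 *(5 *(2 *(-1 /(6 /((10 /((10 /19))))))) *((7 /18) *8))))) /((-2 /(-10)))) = -5881787 /40585492640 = -0.00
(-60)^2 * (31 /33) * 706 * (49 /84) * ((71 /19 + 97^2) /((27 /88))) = 7306387222400 /171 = 42727410657.31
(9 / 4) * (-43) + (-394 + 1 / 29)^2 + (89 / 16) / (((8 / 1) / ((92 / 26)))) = 108535504391 / 699712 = 155114.54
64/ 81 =0.79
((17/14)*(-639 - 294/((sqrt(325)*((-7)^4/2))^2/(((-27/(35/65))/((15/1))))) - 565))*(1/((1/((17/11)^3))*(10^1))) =-2587965446215241/4795593831875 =-539.65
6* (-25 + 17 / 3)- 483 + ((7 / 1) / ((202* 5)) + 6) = -592.99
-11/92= -0.12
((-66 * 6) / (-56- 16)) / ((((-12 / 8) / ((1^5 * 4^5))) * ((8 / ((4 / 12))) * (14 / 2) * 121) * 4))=-32 / 693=-0.05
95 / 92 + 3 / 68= 421 / 391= 1.08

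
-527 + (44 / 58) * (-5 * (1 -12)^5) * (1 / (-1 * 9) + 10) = 1576551743 / 261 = 6040428.13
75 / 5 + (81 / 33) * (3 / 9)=174 / 11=15.82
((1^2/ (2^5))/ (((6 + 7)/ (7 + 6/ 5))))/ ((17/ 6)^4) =3321/ 10857730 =0.00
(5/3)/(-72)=-5/216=-0.02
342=342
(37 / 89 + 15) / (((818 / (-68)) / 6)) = -7.69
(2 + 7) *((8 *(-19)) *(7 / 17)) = -9576 / 17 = -563.29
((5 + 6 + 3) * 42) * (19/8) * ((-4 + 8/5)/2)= -1675.80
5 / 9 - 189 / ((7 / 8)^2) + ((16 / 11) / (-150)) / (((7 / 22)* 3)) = -387941 / 1575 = -246.31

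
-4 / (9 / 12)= -16 / 3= -5.33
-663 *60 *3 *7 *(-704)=588107520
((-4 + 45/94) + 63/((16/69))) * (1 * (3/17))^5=49003623/1067732464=0.05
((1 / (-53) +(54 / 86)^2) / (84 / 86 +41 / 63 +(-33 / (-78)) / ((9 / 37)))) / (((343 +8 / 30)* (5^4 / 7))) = 46867912 / 12883092136625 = 0.00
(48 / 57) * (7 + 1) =128 / 19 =6.74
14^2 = 196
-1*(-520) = 520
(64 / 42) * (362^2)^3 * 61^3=16345225124882785200128 / 21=778344053565846914291.81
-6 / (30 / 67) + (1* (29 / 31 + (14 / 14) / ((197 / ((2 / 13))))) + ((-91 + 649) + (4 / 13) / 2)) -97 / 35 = 1508599999 / 2778685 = 542.92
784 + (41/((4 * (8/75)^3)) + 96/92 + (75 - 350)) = 421853213/47104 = 8955.78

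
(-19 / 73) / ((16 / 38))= -0.62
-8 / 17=-0.47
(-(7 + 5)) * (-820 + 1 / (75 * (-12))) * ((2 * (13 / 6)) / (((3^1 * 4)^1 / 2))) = 9594013 / 1350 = 7106.68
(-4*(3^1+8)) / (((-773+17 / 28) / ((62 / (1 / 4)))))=305536 / 21627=14.13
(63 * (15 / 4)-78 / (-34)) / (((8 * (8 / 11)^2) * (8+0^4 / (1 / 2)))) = 1962741 / 278528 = 7.05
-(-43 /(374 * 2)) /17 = 43 /12716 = 0.00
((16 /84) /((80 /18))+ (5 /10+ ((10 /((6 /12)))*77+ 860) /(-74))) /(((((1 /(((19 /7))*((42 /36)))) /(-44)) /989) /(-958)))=-16355227373452 /3885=-4209839735.77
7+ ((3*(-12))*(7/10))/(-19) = 791/95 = 8.33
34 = 34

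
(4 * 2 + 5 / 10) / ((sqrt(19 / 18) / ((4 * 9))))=297.84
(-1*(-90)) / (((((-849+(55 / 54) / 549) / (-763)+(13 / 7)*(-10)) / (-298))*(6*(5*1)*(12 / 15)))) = 25277736015 / 394914421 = 64.01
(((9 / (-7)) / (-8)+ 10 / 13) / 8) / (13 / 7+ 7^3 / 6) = 2031 / 1031264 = 0.00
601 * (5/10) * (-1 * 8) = -2404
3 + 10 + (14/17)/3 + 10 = 1187/51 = 23.27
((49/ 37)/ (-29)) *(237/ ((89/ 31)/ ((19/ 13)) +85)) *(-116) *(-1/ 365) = -4560038/ 115292185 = -0.04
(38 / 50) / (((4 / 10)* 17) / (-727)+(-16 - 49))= -13813 / 1181545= -0.01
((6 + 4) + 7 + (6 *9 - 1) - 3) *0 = 0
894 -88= 806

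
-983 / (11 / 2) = -1966 / 11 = -178.73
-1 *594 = -594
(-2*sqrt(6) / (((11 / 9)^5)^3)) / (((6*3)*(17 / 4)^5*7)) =-23425835473880064*sqrt(6) / 41517665378573985873349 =-0.00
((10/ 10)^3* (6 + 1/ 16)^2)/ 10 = 3.68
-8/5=-1.60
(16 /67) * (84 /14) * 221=21216 /67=316.66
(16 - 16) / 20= 0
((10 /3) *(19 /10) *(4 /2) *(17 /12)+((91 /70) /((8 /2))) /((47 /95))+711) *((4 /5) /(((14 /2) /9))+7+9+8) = 180234883 /9870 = 18260.88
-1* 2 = -2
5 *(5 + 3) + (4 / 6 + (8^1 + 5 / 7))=1037 / 21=49.38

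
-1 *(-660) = 660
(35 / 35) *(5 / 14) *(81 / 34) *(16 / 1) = 1620 / 119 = 13.61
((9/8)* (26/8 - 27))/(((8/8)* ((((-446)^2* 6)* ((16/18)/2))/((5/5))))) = -2565/50922496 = -0.00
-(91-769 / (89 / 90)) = 61111 / 89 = 686.64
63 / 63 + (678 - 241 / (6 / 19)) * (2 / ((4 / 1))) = -499 / 12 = -41.58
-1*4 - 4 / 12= -13 / 3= -4.33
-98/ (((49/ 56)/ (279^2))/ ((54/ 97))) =-470782368/ 97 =-4853426.47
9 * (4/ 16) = 9/ 4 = 2.25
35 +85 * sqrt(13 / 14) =35 +85 * sqrt(182) / 14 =116.91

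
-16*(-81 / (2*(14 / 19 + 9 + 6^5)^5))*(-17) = -27276706584 / 70838051556676697399710649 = -0.00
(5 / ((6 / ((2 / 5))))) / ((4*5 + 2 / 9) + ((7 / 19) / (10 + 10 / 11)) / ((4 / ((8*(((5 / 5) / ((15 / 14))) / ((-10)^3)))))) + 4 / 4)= 2850000 / 181449461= 0.02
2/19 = 0.11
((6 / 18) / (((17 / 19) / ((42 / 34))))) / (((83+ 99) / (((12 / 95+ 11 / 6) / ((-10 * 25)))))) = -1117 / 56355000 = -0.00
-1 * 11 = -11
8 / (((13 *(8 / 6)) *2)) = 3 / 13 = 0.23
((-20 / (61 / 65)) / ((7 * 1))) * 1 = -1300 / 427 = -3.04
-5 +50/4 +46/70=571/70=8.16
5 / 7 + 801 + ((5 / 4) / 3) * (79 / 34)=2292461 / 2856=802.68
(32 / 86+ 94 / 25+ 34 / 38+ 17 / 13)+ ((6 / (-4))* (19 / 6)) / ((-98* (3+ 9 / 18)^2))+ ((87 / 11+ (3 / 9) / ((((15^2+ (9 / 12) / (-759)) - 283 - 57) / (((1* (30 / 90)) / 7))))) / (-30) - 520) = -11324941966351625812 / 22036169863132425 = -513.93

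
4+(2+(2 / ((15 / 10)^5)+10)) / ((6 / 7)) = 13346 / 729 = 18.31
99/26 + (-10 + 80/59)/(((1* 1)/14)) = -179799/1534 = -117.21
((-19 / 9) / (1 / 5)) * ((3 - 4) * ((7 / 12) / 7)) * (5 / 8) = 475 / 864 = 0.55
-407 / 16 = -25.44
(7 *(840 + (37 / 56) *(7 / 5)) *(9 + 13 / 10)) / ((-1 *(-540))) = 24252277 / 216000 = 112.28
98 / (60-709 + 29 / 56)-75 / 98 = -3261449 / 3558870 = -0.92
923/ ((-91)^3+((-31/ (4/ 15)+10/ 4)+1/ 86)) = -158756/ 129633775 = -0.00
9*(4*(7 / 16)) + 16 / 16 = 67 / 4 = 16.75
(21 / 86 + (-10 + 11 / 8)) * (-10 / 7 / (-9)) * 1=-4805 / 3612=-1.33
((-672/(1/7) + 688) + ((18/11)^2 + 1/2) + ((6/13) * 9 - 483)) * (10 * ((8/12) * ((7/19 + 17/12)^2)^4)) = -146549744188257529116545515/47467038063198633984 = -3087400.23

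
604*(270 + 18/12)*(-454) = -74449644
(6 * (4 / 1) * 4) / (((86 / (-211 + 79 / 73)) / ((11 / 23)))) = -8091072 / 72197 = -112.07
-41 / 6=-6.83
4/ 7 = 0.57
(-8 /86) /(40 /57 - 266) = 114 /325123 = 0.00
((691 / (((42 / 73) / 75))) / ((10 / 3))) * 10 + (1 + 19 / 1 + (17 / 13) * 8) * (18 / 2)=49231821 / 182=270504.51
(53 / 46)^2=2809 / 2116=1.33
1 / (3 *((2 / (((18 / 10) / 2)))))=3 / 20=0.15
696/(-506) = -348/253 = -1.38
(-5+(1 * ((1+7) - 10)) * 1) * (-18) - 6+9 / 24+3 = 987 / 8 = 123.38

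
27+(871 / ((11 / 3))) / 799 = 239916 / 8789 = 27.30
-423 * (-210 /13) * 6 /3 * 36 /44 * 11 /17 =1598940 /221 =7235.02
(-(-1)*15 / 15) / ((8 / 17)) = 17 / 8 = 2.12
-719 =-719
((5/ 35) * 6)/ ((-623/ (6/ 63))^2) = 0.00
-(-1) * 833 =833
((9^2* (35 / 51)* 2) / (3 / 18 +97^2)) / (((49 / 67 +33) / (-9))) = -48843 / 15492865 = -0.00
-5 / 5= -1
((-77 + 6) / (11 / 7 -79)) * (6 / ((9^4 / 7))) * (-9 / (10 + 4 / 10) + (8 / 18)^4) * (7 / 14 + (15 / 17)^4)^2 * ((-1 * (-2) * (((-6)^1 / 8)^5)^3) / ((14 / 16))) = 4783765912798951141 / 26387842552608254328832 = 0.00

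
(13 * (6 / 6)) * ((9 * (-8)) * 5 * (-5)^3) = 585000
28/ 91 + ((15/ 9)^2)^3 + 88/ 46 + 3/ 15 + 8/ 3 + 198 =244695196/ 1089855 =224.52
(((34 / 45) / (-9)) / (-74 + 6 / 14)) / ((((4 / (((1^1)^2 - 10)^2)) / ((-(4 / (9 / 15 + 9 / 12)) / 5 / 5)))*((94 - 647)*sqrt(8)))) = 34*sqrt(2) / 27462375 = 0.00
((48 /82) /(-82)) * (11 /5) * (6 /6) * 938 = -123816 /8405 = -14.73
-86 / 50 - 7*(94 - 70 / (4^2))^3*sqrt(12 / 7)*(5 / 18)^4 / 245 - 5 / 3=-1706489875*sqrt(21) / 48771072 - 254 / 75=-163.73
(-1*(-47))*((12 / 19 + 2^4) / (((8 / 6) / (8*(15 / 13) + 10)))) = 2784750 / 247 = 11274.29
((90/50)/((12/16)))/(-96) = -1/40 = -0.02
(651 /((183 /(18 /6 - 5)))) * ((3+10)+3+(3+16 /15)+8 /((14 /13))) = -178994 /915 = -195.62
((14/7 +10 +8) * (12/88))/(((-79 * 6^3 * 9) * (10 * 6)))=-1/3378672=-0.00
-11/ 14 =-0.79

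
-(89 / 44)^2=-7921 / 1936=-4.09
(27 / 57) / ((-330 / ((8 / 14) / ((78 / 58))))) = -0.00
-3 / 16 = -0.19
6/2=3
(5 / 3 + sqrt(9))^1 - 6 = -1.33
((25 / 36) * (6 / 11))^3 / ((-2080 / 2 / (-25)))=78125 / 59799168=0.00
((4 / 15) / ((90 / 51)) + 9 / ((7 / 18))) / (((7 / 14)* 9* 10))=36688 / 70875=0.52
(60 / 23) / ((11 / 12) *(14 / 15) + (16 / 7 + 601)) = 37800 / 8754007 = 0.00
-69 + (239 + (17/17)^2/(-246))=41819/246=170.00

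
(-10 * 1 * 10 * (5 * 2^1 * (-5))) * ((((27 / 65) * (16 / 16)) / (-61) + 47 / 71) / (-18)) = -92219000 / 506727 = -181.99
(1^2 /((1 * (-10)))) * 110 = -11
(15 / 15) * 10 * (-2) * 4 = -80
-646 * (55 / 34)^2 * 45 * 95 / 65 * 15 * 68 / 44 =-67010625 / 26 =-2577331.73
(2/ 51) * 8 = 16/ 51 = 0.31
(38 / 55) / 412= 19 / 11330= 0.00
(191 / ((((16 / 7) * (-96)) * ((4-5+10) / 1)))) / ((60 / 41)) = -54817 / 829440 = -0.07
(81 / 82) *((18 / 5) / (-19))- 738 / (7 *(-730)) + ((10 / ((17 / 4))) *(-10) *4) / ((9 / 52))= -165609719404 / 304522785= -543.83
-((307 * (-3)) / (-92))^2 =-848241 / 8464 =-100.22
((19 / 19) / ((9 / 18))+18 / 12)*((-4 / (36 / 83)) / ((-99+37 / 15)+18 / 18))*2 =2905 / 4299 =0.68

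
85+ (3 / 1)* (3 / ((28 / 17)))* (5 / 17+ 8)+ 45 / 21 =3709 / 28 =132.46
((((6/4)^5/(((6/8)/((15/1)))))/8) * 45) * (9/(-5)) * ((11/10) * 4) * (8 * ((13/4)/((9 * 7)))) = -312741/112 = -2792.33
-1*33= -33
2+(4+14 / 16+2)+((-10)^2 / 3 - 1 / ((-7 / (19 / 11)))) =78457 / 1848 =42.46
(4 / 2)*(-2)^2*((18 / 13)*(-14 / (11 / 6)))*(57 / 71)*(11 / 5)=-689472 / 4615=-149.40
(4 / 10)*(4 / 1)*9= 72 / 5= 14.40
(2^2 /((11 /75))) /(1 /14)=4200 /11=381.82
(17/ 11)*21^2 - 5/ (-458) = 3433681/ 5038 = 681.56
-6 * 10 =-60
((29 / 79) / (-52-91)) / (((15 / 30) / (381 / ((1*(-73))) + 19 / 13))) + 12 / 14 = 65772914 / 75045971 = 0.88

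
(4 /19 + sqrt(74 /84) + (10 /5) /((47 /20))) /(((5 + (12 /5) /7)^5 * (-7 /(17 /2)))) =-3556481250 /12011868529903-1071875 * sqrt(1554) /161413686852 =-0.00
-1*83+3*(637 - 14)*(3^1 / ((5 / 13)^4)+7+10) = 179947777 / 625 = 287916.44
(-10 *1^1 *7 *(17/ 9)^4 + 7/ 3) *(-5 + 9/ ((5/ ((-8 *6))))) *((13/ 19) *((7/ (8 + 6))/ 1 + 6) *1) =450358057513/ 1246590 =361272.00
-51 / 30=-17 / 10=-1.70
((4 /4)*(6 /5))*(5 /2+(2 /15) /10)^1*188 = 70876 /125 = 567.01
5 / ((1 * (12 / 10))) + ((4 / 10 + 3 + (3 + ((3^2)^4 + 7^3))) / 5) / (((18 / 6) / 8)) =553457 / 150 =3689.71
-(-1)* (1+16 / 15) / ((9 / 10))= 62 / 27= 2.30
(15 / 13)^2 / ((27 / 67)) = 1675 / 507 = 3.30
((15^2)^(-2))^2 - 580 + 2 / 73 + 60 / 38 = -2056032871873613 / 3554729296875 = -578.39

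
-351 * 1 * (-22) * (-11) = -84942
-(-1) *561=561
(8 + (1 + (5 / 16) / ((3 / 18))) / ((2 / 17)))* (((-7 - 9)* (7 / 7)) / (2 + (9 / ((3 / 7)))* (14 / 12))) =-1038 / 53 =-19.58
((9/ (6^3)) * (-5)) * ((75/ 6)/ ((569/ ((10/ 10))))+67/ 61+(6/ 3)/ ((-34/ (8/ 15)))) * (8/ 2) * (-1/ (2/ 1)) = 19276261/ 42483816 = 0.45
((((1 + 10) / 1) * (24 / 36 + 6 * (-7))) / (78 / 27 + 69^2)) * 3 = -12276 / 42875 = -0.29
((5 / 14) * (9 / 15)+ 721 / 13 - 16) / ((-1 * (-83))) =87 / 182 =0.48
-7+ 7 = 0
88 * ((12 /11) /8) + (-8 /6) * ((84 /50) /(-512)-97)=678421 /4800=141.34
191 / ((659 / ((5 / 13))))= 955 / 8567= 0.11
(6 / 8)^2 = 9 / 16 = 0.56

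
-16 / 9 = -1.78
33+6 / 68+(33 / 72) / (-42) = 566813 / 17136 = 33.08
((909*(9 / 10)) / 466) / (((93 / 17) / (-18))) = -417231 / 72230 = -5.78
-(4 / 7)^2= -16 / 49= -0.33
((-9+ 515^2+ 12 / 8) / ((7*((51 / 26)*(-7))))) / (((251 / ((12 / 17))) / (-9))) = 248243580 / 3554411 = 69.84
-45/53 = -0.85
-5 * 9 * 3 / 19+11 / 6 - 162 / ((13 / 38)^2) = -26769361 / 19266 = -1389.46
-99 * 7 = -693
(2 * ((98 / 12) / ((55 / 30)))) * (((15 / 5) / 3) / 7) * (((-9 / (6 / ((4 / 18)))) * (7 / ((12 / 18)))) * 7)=-31.18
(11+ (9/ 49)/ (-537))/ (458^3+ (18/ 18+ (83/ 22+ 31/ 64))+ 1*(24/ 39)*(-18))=882966656/ 7711902498701331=0.00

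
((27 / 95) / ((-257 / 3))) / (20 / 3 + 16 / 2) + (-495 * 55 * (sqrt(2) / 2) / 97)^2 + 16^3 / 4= 408471386856023 / 10107712340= 40411.85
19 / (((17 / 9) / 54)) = 9234 / 17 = 543.18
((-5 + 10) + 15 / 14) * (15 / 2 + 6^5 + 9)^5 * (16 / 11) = 78154314605156579203125 / 308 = 253747774692066815594.56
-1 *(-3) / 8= 3 / 8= 0.38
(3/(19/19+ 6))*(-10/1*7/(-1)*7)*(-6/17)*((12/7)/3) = -720/17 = -42.35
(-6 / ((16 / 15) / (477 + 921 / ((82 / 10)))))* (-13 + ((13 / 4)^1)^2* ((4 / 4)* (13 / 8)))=-7067385 / 512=-13803.49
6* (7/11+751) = 49608/11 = 4509.82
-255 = -255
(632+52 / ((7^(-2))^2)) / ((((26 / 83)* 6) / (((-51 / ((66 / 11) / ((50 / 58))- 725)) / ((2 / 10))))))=5533060125 / 233363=23710.10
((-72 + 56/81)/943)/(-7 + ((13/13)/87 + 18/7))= 586264/34245045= 0.02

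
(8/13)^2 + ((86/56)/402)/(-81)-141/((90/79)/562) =-53587495262999/770416920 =-69556.49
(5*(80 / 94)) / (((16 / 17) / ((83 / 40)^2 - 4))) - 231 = -1381383 / 6016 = -229.62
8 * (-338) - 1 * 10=-2714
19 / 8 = 2.38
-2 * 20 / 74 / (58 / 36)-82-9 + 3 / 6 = -90.84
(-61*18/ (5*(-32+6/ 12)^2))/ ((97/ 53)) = -25864/ 213885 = -0.12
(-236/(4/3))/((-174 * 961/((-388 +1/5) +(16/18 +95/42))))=-14297411/35114940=-0.41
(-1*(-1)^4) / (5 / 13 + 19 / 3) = -39 / 262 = -0.15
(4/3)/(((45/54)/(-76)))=-608/5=-121.60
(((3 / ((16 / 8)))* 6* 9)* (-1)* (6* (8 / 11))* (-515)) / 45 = 44496 / 11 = 4045.09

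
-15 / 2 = -7.50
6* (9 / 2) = 27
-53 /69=-0.77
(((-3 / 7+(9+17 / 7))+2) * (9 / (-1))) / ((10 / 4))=-234 / 5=-46.80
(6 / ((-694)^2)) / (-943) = -3 / 227091374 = -0.00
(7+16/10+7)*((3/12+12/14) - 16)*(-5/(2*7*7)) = 16263/1372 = 11.85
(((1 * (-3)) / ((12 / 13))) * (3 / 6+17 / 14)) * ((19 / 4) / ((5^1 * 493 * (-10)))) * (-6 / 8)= -2223 / 2760800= -0.00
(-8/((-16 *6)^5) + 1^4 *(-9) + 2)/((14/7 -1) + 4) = -7134511103/5096079360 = -1.40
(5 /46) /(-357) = -5 /16422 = -0.00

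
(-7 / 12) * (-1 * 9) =21 / 4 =5.25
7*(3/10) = 21/10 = 2.10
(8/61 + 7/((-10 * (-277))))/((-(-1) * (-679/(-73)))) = 0.01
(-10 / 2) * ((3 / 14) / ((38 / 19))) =-15 / 28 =-0.54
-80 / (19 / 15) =-1200 / 19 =-63.16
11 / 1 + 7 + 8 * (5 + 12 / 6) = 74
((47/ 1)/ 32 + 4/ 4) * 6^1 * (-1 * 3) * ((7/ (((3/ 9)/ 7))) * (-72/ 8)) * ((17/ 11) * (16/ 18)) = 1776789/ 22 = 80763.14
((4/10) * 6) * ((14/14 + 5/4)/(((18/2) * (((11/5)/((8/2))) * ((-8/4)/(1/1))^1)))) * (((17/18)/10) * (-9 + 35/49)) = 0.43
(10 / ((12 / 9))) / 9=5 / 6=0.83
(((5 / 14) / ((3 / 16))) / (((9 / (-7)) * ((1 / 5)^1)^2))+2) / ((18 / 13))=-6149 / 243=-25.30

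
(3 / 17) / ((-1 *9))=-1 / 51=-0.02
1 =1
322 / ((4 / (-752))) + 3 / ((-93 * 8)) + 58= -14998545 / 248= -60478.00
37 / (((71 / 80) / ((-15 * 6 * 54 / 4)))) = -3596400 / 71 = -50653.52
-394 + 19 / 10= -3921 / 10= -392.10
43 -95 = -52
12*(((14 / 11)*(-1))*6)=-1008 / 11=-91.64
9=9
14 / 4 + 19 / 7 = 87 / 14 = 6.21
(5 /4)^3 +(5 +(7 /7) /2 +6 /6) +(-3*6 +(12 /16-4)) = -819 /64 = -12.80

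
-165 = -165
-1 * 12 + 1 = -11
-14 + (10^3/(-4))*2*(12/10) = -614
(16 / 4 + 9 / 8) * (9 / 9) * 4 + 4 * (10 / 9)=449 / 18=24.94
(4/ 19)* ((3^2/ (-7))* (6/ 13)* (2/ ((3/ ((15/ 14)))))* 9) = -9720/ 12103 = -0.80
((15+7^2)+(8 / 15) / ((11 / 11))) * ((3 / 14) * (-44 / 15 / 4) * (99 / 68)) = -43923 / 2975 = -14.76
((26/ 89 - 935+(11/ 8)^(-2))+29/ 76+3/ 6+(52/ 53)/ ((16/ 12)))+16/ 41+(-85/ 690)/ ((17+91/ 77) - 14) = -657771523175780/ 705611468661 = -932.20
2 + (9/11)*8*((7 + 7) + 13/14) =698/7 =99.71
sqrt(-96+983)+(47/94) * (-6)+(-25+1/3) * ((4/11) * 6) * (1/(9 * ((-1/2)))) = 38.74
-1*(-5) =5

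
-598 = -598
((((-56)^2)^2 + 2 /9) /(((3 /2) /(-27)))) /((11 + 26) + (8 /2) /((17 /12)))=-3009355844 /677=-4445134.19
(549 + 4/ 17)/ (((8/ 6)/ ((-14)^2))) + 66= 1373661/ 17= 80803.59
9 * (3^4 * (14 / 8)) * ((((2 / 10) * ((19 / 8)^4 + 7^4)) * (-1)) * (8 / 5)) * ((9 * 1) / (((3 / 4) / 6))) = -457654150359 / 6400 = -71508460.99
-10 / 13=-0.77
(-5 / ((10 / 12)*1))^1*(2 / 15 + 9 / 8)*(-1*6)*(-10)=-453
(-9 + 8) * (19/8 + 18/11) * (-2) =353/44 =8.02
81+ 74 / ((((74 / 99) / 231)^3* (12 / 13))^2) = 2686131328693452203998780425 / 35504105984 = 75656920636276912.15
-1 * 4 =-4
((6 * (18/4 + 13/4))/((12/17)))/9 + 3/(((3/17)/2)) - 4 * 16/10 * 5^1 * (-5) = 14495/72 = 201.32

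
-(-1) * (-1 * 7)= -7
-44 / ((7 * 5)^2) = -0.04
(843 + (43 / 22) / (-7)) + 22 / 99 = 1168319 / 1386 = 842.94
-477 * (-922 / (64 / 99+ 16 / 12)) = 21769803 / 98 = 222140.85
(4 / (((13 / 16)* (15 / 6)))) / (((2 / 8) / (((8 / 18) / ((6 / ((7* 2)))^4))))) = 4917248 / 47385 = 103.77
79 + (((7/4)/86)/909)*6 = 4117171/52116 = 79.00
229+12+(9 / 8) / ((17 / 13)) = 32893 / 136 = 241.86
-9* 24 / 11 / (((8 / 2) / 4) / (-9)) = 176.73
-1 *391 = -391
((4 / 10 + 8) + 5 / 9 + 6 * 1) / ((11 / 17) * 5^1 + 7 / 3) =11441 / 4260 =2.69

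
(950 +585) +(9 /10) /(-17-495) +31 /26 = 102248843 /66560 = 1536.19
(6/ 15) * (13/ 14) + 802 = 28083/ 35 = 802.37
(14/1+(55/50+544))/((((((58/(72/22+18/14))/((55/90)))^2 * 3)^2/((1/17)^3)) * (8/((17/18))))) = 159684551/20102123757936640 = 0.00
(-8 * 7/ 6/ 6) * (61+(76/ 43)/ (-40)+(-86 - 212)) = 713503/ 1935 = 368.74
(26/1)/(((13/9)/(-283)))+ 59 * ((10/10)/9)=-45787/9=-5087.44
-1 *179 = -179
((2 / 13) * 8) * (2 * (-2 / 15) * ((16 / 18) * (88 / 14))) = -22528 / 12285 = -1.83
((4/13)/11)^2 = 16/20449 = 0.00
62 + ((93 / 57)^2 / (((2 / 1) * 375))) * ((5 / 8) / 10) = 268584961 / 4332000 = 62.00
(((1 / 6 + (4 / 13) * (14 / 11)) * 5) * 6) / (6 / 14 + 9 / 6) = 33530 / 3861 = 8.68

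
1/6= 0.17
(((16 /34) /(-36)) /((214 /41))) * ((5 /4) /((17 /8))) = -410 /278307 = -0.00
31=31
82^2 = 6724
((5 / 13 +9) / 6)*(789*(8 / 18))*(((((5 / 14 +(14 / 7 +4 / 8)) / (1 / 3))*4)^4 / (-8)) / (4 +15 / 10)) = -5914091520000 / 343343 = -17225024.31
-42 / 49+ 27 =183 / 7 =26.14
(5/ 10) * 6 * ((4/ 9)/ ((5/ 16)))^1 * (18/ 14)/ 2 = 96/ 35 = 2.74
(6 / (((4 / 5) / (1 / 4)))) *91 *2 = 1365 / 4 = 341.25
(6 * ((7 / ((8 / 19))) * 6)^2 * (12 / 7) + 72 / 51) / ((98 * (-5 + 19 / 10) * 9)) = -5799545 / 154938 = -37.43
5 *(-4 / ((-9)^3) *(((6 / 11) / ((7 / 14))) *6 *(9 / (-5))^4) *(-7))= -18144 / 1375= -13.20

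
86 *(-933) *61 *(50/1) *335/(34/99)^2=-200879278219125/289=-695084007678.63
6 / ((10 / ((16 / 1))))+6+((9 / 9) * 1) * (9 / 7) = 591 / 35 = 16.89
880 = 880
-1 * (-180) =180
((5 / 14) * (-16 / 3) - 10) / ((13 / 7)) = -250 / 39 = -6.41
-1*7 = -7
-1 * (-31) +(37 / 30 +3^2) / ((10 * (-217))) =31.00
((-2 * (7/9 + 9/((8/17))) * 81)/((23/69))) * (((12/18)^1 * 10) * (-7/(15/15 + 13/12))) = 1083348/5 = 216669.60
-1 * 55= -55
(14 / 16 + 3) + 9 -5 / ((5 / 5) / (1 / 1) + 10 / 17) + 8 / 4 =2533 / 216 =11.73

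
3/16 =0.19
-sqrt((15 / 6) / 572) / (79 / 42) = -21 * sqrt(1430) / 22594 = -0.04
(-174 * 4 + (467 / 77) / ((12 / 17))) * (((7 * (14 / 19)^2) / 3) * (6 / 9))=-62246170 / 107217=-580.56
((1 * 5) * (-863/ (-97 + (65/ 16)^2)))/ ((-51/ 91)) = -100522240/ 1050957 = -95.65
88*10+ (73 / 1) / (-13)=11367 / 13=874.38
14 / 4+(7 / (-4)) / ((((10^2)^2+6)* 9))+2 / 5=7024177 / 1801080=3.90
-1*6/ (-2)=3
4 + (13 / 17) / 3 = 217 / 51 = 4.25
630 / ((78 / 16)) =1680 / 13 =129.23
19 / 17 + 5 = 104 / 17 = 6.12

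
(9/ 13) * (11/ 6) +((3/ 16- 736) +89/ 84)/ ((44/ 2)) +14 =-1742089/ 96096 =-18.13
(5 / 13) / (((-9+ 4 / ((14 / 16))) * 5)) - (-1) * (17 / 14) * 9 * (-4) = -123367 / 2821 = -43.73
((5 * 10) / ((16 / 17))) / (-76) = -0.70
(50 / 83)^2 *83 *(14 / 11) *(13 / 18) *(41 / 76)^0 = 227500 / 8217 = 27.69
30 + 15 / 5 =33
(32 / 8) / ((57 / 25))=100 / 57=1.75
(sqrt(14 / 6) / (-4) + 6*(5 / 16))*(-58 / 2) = -435 / 8 + 29*sqrt(21) / 12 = -43.30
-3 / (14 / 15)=-45 / 14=-3.21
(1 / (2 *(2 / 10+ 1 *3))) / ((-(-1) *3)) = 5 / 96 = 0.05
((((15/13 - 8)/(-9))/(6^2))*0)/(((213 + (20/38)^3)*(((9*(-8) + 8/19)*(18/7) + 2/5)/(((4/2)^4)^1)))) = 0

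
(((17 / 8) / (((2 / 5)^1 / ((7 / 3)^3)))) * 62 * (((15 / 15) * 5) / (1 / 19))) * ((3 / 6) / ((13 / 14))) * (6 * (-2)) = -601030325 / 234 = -2568505.66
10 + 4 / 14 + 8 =18.29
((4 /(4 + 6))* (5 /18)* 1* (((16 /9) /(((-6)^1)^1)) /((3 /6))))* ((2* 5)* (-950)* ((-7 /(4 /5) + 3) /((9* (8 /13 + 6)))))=-5681000 /94041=-60.41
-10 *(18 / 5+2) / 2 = -28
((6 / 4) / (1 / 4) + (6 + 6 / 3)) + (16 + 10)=40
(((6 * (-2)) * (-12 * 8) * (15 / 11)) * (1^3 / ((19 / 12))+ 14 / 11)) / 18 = 382080 / 2299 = 166.19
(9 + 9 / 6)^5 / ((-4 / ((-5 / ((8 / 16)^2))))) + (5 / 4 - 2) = 20420481 / 32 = 638140.03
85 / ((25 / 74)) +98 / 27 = 34456 / 135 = 255.23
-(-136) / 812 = 0.17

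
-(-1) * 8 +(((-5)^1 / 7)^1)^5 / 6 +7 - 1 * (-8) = 2316241 / 100842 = 22.97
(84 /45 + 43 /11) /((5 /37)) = 35261 /825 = 42.74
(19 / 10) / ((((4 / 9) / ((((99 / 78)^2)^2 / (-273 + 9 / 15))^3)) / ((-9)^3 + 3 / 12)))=769800506547258933874875 / 285757549228825429066907648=0.00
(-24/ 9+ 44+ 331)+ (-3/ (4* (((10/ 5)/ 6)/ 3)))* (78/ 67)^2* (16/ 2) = 4028605/ 13467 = 299.15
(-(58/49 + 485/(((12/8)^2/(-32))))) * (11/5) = 33455378/2205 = 15172.51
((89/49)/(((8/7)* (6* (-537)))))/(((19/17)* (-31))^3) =437257/36868837774608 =0.00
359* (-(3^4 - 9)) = -25848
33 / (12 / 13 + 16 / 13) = 429 / 28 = 15.32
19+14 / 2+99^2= 9827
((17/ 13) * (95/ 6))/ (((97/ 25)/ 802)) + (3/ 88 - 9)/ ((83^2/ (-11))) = 892286931787/ 208488696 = 4279.79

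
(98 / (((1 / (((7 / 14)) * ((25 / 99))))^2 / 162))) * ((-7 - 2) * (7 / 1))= -1929375 / 121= -15945.25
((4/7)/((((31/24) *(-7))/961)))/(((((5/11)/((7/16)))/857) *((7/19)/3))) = -99945054/245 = -407939.00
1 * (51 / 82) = 51 / 82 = 0.62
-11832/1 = -11832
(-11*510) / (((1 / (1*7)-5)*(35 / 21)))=693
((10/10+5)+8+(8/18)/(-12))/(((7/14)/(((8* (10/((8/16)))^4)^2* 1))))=1235353600000000/27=45753837037037.04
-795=-795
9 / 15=0.60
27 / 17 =1.59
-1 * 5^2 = -25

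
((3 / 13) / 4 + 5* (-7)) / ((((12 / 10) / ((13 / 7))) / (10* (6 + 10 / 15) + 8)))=-36340 / 9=-4037.78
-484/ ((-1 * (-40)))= -121/ 10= -12.10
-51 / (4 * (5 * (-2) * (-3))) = -0.42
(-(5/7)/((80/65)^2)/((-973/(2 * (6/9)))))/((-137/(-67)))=56615/179156544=0.00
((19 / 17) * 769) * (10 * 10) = 1461100 / 17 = 85947.06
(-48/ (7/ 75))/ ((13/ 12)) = -43200/ 91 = -474.73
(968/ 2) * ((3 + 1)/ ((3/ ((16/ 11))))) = 2816/ 3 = 938.67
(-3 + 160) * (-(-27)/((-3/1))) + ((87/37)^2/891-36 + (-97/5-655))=-1438928422/677655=-2123.39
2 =2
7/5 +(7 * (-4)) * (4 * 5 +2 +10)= -894.60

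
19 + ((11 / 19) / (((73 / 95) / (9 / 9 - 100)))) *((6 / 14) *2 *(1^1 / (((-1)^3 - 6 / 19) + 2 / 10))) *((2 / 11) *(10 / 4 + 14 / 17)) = 53.62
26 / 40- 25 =-487 / 20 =-24.35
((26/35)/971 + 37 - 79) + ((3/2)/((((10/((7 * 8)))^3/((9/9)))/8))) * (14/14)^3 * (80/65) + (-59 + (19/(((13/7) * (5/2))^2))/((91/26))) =357956549789/143586625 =2492.97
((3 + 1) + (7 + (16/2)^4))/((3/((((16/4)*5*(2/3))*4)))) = 219040/3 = 73013.33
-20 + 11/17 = -329/17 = -19.35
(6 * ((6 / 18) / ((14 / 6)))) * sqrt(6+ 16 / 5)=6 * sqrt(230) / 35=2.60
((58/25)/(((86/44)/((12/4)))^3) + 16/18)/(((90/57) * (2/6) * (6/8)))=6307023856/268336125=23.50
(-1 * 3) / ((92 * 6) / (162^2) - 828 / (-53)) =-0.19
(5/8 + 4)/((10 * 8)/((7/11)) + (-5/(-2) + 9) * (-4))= 259/4464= 0.06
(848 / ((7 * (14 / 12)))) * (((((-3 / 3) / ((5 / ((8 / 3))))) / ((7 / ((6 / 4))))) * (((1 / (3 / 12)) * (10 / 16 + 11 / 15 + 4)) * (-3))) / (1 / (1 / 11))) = 6543168 / 94325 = 69.37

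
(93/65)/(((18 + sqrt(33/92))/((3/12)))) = 12834/645125 - 31 * sqrt(759)/1290250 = 0.02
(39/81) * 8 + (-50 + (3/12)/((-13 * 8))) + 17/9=-497147/11232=-44.26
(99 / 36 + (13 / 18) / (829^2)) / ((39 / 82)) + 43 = 23534569111 / 482443182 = 48.78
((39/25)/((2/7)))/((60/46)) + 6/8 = 617/125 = 4.94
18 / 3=6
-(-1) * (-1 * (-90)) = 90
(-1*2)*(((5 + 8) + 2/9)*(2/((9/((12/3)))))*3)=-1904/27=-70.52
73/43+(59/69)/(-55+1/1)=269461/160218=1.68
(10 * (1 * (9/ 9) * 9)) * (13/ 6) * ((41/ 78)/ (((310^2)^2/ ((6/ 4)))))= 123/ 7388168000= 0.00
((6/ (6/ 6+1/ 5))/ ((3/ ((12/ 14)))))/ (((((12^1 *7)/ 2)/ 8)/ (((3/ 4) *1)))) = 10/ 49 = 0.20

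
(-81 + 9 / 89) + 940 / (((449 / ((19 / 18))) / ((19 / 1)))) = -38.91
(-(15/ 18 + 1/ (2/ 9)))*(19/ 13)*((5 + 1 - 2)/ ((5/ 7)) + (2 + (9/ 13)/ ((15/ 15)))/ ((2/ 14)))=-483056/ 2535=-190.55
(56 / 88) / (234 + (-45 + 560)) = 1 / 1177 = 0.00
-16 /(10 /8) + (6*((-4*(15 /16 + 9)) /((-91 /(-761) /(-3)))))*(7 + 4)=59882857 /910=65805.34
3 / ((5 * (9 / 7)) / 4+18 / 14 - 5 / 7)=84 / 61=1.38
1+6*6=37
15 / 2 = 7.50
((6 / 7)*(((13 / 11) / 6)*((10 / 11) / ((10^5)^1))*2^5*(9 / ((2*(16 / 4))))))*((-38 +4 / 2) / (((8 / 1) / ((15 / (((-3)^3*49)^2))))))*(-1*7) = 13 / 871563000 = 0.00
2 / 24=1 / 12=0.08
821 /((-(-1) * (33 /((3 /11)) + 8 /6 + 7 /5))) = 12315 /1856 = 6.64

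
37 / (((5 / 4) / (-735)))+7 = -21749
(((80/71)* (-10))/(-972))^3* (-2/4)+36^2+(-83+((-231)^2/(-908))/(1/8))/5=1185.37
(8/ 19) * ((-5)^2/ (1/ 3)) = 600/ 19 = 31.58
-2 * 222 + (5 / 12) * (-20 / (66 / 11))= -8017 / 18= -445.39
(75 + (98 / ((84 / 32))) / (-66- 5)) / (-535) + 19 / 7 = 2054104 / 797685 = 2.58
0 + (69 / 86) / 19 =69 / 1634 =0.04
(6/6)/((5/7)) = 1.40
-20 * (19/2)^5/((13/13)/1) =-12380495/8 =-1547561.88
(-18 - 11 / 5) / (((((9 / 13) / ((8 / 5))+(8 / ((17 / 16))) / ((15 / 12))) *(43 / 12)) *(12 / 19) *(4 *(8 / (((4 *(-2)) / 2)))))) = 424099 / 2454139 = 0.17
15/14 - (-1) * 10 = 155/14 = 11.07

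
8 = 8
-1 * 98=-98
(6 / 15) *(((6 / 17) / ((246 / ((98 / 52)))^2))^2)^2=33232930569601 / 451230381587754536240016787875840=0.00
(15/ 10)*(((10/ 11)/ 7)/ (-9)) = -5/ 231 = -0.02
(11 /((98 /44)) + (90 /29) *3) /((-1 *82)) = -10124 /58261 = -0.17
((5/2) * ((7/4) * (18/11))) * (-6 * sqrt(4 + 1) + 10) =1575/22 -945 * sqrt(5)/22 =-24.46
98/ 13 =7.54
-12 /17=-0.71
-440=-440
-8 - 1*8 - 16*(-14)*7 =1552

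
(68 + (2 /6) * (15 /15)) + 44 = 337 /3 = 112.33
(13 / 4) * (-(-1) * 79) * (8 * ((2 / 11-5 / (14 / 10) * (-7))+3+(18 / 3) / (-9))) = 1865032 / 33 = 56516.12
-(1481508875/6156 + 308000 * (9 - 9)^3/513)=-1481508875/6156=-240660.96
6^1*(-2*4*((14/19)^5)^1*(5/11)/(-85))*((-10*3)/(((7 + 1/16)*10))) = -1239146496/52322447969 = -0.02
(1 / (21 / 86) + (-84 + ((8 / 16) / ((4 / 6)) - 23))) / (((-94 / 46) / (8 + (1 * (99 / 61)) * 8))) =63156160 / 60207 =1048.98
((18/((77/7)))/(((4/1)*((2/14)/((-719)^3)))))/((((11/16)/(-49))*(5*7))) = 1311339815352/605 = 2167503827.03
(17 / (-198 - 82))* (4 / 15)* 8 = -68 / 525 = -0.13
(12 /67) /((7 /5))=60 /469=0.13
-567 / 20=-28.35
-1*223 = -223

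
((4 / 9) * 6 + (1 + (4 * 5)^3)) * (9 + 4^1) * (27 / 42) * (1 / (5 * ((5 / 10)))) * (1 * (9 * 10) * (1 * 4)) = 67422888 / 7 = 9631841.14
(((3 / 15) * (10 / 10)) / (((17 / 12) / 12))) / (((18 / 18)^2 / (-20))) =-576 / 17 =-33.88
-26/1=-26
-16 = -16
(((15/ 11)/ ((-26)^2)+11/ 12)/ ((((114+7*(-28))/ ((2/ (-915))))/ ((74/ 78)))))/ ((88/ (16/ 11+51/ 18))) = 0.00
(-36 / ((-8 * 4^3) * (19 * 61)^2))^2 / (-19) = -81 / 561703699320979456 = -0.00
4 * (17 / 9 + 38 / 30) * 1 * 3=568 / 15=37.87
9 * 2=18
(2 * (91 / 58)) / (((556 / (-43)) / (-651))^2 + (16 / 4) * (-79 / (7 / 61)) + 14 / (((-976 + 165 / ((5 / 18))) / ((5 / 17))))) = -231538155494373 / 203188764799270483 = -0.00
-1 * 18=-18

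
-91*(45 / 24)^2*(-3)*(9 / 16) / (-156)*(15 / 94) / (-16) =212625 / 6160384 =0.03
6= 6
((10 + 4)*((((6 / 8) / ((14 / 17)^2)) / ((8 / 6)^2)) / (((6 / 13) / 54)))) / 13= 70227 / 896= 78.38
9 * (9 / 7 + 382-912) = -33309 / 7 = -4758.43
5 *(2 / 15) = 2 / 3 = 0.67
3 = 3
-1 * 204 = -204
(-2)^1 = -2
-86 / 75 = -1.15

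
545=545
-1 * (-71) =71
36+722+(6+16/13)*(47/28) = 140165/182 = 770.14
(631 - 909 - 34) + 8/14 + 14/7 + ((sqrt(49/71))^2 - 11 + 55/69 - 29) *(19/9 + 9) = -227572906/308637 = -737.35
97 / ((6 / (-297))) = -4801.50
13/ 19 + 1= 1.68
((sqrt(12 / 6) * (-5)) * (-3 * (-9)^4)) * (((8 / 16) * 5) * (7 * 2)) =3444525 * sqrt(2) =4871293.97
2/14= 0.14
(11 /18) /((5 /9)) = 11 /10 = 1.10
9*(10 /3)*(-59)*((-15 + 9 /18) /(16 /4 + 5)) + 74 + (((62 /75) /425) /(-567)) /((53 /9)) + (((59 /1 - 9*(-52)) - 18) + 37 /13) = 4756136292319 /1383598125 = 3437.51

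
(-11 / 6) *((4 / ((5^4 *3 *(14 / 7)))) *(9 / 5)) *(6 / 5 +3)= -231 / 15625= -0.01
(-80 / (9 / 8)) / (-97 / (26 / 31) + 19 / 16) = 133120 / 214281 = 0.62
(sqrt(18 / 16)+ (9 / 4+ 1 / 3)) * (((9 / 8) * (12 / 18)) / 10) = 0.27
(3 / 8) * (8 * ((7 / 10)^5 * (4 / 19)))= 50421 / 475000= 0.11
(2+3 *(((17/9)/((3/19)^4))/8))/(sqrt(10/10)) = 2219345/1944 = 1141.64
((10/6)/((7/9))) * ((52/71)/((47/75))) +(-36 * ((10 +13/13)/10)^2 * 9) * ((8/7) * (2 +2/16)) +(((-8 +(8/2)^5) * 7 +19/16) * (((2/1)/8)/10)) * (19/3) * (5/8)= -146916419371/597990400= -245.68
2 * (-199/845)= -398/845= -0.47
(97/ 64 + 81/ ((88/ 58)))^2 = 1493899801/ 495616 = 3014.23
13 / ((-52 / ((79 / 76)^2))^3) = -243087455521 / 2084242427478016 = -0.00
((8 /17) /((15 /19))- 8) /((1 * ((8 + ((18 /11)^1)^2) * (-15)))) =0.05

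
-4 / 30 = -2 / 15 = -0.13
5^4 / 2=625 / 2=312.50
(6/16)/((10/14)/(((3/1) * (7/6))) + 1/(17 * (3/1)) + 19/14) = 7497/31604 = 0.24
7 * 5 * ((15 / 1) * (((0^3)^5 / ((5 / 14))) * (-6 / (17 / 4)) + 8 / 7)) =600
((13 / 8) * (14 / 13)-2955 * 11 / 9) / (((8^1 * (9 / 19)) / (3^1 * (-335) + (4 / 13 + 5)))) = 297125021 / 312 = 952323.79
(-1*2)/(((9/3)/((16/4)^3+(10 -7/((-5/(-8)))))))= -628/15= -41.87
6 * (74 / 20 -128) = -3729 / 5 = -745.80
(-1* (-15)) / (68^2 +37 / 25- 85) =375 / 113512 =0.00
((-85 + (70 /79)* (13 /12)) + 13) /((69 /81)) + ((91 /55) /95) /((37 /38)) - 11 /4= -6369254899 /73951900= -86.13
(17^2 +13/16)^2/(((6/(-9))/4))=-503947.71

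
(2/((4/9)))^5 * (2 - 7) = -295245/32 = -9226.41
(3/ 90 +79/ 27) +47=13489/ 270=49.96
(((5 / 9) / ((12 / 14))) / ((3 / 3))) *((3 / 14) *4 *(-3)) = -5 / 3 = -1.67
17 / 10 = 1.70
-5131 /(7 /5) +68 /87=-318787 /87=-3664.22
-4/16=-1/4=-0.25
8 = 8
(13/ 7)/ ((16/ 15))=195/ 112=1.74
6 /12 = 1 /2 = 0.50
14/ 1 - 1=13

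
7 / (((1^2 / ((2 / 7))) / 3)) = 6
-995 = -995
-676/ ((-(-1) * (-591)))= 676/ 591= 1.14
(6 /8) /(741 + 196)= 0.00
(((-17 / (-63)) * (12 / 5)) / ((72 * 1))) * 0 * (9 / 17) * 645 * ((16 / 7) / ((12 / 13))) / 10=0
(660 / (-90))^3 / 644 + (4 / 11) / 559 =-16351250 / 26729703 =-0.61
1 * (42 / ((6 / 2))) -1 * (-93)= 107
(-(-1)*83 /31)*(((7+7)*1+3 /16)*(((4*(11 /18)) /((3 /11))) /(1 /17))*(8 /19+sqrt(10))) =38755937 /15903+38755937*sqrt(10) /6696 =20740.04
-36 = -36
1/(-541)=-1/541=-0.00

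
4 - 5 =-1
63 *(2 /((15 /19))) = 798 /5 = 159.60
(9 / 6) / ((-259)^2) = 3 / 134162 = 0.00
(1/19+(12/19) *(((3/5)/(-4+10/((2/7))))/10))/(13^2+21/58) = 0.00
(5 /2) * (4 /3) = 10 /3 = 3.33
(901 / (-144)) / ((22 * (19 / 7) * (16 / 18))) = -6307 / 53504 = -0.12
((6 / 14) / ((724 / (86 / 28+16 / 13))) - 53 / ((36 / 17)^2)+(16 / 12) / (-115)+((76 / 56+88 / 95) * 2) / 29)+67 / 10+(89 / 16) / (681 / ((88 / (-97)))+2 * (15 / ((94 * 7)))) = -341400392970375163589 / 68586644861581981680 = -4.98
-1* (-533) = 533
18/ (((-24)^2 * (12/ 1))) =1/ 384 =0.00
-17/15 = -1.13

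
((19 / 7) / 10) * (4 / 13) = 38 / 455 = 0.08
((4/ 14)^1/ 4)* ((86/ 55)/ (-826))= -43/ 318010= -0.00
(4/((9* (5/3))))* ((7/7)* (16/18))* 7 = 224/135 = 1.66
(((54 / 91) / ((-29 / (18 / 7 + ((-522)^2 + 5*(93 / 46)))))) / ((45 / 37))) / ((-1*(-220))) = -885416031 / 42487900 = -20.84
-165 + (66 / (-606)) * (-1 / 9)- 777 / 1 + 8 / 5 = -4274063 / 4545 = -940.39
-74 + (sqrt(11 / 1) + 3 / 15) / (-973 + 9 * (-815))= -3073961 / 41540 - sqrt(11) / 8308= -74.00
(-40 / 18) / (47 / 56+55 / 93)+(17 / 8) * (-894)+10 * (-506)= -622424047 / 89412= -6961.30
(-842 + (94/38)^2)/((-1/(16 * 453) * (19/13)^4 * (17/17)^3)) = 62465927154384/47045881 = 1327766.13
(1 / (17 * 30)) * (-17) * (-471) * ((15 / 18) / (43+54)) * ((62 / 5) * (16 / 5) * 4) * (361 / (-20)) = -386.42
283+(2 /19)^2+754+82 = 1119.01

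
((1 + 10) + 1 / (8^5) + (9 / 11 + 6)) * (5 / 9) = 32112695 / 3244032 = 9.90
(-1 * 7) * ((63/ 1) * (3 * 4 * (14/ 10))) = -7408.80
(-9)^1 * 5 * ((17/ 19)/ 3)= -255/ 19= -13.42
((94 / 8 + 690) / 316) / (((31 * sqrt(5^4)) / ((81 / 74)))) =227367 / 72490400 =0.00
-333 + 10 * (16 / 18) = -2917 / 9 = -324.11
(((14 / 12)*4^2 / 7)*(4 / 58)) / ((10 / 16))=128 / 435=0.29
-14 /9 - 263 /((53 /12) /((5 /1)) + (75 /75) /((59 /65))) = -8477558 /63243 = -134.05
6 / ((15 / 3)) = 6 / 5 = 1.20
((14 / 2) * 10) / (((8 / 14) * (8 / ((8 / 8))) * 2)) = 245 / 32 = 7.66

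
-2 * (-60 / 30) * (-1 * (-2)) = 8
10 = 10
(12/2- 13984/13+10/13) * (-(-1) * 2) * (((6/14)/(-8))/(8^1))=14.32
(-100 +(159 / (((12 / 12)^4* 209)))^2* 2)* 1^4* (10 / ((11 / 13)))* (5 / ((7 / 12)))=-33676796400 / 3363437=-10012.61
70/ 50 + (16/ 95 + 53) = 5184/ 95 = 54.57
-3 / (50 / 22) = -33 / 25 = -1.32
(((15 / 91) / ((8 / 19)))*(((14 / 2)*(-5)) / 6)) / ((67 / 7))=-3325 / 13936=-0.24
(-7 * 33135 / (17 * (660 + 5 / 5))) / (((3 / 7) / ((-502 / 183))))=271684910 / 2056371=132.12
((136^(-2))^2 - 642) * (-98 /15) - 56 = 10618162372559 /2565765120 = 4138.40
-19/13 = -1.46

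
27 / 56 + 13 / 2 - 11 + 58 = 3023 / 56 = 53.98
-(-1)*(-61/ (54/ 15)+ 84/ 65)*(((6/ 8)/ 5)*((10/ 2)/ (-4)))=18313/ 6240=2.93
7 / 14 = 0.50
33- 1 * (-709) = 742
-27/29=-0.93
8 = 8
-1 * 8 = -8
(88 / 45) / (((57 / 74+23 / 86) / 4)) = 560032 / 74295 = 7.54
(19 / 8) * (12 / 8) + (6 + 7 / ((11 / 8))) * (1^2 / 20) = 3623 / 880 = 4.12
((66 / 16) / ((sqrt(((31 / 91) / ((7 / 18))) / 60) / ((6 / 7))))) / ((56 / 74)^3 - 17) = -1671549 * sqrt(12090) / 104054476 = -1.77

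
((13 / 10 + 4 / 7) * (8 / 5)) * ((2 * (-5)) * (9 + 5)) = -2096 / 5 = -419.20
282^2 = 79524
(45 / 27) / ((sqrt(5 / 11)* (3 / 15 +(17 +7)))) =5* sqrt(55) / 363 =0.10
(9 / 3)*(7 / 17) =1.24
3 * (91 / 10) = 273 / 10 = 27.30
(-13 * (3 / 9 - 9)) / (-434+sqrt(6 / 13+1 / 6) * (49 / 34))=-629853536 / 2426223737 - 80444 * sqrt(78) / 1039810173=-0.26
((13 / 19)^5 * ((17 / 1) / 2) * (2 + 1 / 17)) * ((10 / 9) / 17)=64976275 / 378843147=0.17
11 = 11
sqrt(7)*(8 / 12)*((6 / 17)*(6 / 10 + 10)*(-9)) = -1908*sqrt(7) / 85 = -59.39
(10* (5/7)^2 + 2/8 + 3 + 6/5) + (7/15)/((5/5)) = 5891/588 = 10.02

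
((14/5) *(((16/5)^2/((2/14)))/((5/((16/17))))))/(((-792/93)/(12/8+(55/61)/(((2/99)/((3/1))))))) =-4282170368/7129375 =-600.64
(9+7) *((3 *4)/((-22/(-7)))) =672/11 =61.09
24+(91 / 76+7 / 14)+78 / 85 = 26.62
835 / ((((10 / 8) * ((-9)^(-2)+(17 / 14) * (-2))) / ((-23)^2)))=-100180962 / 685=-146249.58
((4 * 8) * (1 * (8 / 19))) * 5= 1280 / 19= 67.37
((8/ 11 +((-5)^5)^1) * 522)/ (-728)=8969787/ 4004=2240.21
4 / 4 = 1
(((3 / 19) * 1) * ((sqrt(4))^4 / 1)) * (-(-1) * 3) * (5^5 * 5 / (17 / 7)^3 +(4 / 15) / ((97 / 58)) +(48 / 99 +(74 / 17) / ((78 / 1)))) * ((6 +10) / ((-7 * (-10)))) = 428472585084672 / 226592841475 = 1890.94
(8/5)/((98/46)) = 184/245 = 0.75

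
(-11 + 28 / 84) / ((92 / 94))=-752 / 69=-10.90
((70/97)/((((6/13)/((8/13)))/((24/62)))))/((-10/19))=-2128/3007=-0.71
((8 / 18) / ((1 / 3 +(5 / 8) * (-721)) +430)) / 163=-32 / 238143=-0.00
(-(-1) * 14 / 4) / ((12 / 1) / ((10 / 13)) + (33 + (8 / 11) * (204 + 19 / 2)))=385 / 22426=0.02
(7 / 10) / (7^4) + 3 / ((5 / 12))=24697 / 3430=7.20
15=15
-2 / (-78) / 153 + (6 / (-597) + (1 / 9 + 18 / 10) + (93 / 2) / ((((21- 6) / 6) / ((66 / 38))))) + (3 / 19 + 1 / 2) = 1573166669 / 45122454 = 34.86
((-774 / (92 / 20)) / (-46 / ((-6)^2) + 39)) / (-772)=17415 / 3014081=0.01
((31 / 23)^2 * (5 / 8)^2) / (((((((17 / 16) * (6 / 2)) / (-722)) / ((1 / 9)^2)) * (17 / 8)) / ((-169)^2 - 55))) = -329644334200 / 12383361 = -26619.94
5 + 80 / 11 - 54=-459 / 11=-41.73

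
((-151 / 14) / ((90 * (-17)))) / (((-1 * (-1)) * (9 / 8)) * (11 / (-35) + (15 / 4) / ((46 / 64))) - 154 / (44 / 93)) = -46 / 2087991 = -0.00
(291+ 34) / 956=325 / 956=0.34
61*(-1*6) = -366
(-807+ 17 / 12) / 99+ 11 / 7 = -54601 / 8316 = -6.57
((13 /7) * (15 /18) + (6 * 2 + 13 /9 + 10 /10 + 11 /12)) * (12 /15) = 4261 /315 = 13.53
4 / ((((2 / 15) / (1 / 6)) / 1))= 5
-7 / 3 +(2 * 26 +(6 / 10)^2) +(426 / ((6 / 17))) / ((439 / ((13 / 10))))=3529621 / 65850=53.60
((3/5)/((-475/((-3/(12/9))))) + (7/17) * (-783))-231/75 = -52566461/161500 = -325.49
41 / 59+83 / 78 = 8095 / 4602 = 1.76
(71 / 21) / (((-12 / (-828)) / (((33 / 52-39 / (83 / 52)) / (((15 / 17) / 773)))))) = -734743363467 / 151060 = -4863917.41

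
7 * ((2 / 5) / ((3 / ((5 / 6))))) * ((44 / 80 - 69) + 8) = -2821 / 60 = -47.02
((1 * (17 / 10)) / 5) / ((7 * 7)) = 17 / 2450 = 0.01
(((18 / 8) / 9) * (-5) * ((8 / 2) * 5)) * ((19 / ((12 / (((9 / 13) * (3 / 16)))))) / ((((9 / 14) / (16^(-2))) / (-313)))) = 1040725 / 106496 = 9.77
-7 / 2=-3.50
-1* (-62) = 62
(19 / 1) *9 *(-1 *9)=-1539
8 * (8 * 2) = 128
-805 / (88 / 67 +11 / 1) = -10787 / 165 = -65.38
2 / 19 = 0.11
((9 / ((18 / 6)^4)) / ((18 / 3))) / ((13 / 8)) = 4 / 351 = 0.01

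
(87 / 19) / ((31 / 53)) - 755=-440084 / 589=-747.17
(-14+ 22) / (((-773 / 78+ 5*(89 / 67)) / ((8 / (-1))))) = 334464 / 17081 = 19.58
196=196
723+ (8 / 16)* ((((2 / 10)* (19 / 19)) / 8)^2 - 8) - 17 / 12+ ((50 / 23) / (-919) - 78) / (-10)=147191415571 / 202915200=725.38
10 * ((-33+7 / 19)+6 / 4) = -5915 / 19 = -311.32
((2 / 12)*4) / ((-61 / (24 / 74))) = -8 / 2257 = -0.00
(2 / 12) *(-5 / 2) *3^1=-5 / 4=-1.25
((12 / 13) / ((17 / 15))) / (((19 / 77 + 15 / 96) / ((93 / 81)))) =1527680 / 658359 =2.32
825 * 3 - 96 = 2379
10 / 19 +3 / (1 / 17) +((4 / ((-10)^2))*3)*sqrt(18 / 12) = 51.67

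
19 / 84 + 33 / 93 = 1513 / 2604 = 0.58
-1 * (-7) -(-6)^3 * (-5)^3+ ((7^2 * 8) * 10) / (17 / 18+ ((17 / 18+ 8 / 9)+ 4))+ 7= -1610866 / 61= -26407.64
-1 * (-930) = 930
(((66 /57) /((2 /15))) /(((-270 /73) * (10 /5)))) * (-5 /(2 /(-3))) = -4015 /456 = -8.80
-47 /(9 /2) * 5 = -470 /9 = -52.22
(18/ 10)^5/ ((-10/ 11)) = -20.79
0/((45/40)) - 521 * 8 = -4168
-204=-204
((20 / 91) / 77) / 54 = 0.00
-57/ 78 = -19/ 26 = -0.73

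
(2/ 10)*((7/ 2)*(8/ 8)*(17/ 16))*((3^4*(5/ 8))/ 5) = 9639/ 1280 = 7.53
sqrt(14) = 3.74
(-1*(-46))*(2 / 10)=46 / 5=9.20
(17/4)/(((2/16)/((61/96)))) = 1037/48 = 21.60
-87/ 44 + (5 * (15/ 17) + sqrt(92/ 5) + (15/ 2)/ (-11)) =1311/ 748 + 2 * sqrt(115)/ 5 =6.04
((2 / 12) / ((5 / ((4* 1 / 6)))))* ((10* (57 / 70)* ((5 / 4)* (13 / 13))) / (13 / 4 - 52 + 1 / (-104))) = -0.00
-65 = -65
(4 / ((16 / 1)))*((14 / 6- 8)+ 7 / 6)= -9 / 8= -1.12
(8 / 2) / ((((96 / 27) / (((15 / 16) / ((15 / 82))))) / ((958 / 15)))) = 58917 / 160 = 368.23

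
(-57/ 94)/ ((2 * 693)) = -0.00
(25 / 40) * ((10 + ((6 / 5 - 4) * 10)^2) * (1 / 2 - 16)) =-61535 / 8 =-7691.88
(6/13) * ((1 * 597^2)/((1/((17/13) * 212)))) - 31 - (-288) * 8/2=7707177665/169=45604601.57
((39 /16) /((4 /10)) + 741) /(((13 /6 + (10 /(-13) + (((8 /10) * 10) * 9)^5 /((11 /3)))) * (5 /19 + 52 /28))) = 64955319 /97281024791264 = 0.00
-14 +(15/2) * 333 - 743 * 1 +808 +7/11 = 56081/22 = 2549.14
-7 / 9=-0.78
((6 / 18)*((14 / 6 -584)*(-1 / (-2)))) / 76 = -1745 / 1368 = -1.28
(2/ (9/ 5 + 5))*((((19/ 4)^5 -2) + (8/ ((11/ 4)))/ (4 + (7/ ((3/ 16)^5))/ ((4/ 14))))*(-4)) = -873964475795935/ 307470893312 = -2842.43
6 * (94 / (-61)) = -9.25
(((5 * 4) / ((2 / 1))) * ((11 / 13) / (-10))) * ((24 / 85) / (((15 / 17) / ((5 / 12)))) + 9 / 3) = -517 / 195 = -2.65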